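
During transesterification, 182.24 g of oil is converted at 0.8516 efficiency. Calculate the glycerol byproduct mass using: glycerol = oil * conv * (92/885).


glycerol = oil * conv * (92/885)
= 182.24 * 0.8516 * 92 / 885
= 16.1333 g

16.1333 g


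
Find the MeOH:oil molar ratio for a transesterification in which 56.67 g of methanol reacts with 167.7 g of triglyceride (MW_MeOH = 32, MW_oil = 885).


Molar ratio = n_MeOH / n_oil = (MeOH/32) / (oil/885) = (MeOH * 885) / (32 * oil)
= (56.67 * 885) / (32 * 167.7)
= 9.3457

9.3457


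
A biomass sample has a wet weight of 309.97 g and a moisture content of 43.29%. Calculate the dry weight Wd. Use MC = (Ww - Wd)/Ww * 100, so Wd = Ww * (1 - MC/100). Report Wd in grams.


Wd = Ww * (1 - MC/100)
= 309.97 * (1 - 43.29/100)
= 175.7840 g

175.7840 g


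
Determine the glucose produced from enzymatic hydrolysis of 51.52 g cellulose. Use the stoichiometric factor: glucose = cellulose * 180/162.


glucose = cellulose * 180/162
= 51.52 * 180/162
= 57.2444 g

57.2444 g


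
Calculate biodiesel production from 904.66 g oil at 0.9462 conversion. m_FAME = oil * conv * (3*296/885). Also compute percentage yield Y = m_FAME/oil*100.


m_FAME = oil * conv * (3 * 296 / 885) = oil * conv * (888/885)
= 904.66 * 0.9462 * 888 / 885
= 858.8910 g
Y = m_FAME / oil * 100 = conv * (888/885) * 100
= 0.9462 * 888 / 885 * 100
= 94.94%

858.8910 g FAME; Y = 94.94%


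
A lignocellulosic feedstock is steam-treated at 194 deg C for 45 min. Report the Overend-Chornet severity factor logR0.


logR0 = log10(t * exp((T - 100) / 14.75))
= log10(45 * exp((194 - 100) / 14.75))
= 4.4209

4.4209


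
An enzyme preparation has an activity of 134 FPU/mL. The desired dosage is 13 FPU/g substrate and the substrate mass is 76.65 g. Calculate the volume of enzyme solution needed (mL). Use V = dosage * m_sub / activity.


V = dosage * m_sub / activity
V = 13 * 76.65 / 134
V = 7.4362 mL

7.4362 mL


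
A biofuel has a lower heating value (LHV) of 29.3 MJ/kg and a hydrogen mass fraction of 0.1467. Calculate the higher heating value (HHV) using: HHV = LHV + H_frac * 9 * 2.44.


HHV = LHV + H_frac * 9 * 2.44
= 29.3 + 0.1467 * 9 * 2.44
= 32.5215 MJ/kg

32.5215 MJ/kg


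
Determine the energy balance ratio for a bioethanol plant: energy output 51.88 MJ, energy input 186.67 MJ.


EROI = E_out / E_in
= 51.88 / 186.67
= 0.2779

0.2779


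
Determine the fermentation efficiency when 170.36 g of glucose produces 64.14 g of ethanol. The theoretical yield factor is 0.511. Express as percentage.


Fermentation efficiency = (actual / (0.511 * glucose)) * 100
= (64.14 / (0.511 * 170.36)) * 100
= 73.6784%

73.6784%


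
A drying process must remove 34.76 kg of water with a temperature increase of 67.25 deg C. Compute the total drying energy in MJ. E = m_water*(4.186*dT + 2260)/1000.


E = m_water * (4.186 * dT + 2260) / 1000
= 34.76 * (4.186 * 67.25 + 2260) / 1000
= 88.3428 MJ

88.3428 MJ


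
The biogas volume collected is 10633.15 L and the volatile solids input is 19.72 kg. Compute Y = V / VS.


Y = V / VS
= 10633.15 / 19.72
= 539.2064 L/kg VS

539.2064 L/kg VS


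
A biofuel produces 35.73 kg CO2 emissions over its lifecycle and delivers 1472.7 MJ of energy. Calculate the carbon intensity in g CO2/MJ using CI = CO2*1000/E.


CI = CO2 * 1000 / E
= 35.73 * 1000 / 1472.7
= 24.2616 g CO2/MJ

24.2616 g CO2/MJ


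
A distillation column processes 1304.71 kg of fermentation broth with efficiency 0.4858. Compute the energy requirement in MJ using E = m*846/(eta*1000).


E = m * 846 / (eta * 1000)
= 1304.71 * 846 / (0.4858 * 1000)
= 2272.0969 MJ

2272.0969 MJ


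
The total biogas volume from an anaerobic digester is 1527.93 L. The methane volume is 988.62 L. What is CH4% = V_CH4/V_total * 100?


CH4% = V_CH4 / V_total * 100
= 988.62 / 1527.93 * 100
= 64.7032%

64.7032%


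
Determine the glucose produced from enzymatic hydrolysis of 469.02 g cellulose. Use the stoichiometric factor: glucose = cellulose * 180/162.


glucose = cellulose * 180/162
= 469.02 * 180/162
= 521.1333 g

521.1333 g


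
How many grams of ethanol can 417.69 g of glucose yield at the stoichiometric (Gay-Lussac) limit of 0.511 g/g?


Theoretical ethanol yield: m_EtOH = 0.511 * m_glucose
m_EtOH = 0.511 * 417.69 = 213.4396 g

213.4396 g


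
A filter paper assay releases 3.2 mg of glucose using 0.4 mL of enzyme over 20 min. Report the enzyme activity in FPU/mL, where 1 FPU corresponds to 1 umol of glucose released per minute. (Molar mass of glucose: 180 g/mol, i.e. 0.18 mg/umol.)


Activity = glucose_mg / (0.18 mg/umol * V_mL * t_min)
= 3.2 / (0.18 * 0.4 * 20)
= 2.2222 FPU/mL

2.2222 FPU/mL


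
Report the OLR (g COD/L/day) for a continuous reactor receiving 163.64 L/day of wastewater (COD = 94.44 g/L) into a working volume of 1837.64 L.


OLR = Q * S / V
= 163.64 * 94.44 / 1837.64
= 8.4098 g/L/day

8.4098 g/L/day


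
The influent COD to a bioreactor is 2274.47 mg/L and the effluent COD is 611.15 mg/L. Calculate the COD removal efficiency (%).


eta = (COD_in - COD_out) / COD_in * 100
= (2274.47 - 611.15) / 2274.47 * 100
= 73.1300%

73.1300%


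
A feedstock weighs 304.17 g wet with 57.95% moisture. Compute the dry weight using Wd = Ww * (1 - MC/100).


Wd = Ww * (1 - MC/100)
= 304.17 * (1 - 57.95/100)
= 127.9035 g

127.9035 g


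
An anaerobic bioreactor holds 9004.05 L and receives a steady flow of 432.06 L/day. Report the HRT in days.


HRT = V / Q
= 9004.05 / 432.06
= 20.8398 days

20.8398 days


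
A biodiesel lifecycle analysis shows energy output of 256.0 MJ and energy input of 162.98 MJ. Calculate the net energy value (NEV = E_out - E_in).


NEV = E_out - E_in
= 256.0 - 162.98
= 93.0200 MJ

93.0200 MJ


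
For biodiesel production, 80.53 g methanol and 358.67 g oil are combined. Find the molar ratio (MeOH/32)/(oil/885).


Molar ratio = n_MeOH / n_oil = (MeOH/32) / (oil/885) = (MeOH * 885) / (32 * oil)
= (80.53 * 885) / (32 * 358.67)
= 6.2095

6.2095


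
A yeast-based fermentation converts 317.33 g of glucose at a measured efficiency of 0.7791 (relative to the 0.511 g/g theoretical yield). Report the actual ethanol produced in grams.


Actual ethanol: m = 0.511 * 317.33 * 0.7791
m = 126.3355 g

126.3355 g


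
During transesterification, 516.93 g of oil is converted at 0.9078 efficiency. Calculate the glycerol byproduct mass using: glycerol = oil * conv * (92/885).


glycerol = oil * conv * (92/885)
= 516.93 * 0.9078 * 92 / 885
= 48.7828 g

48.7828 g


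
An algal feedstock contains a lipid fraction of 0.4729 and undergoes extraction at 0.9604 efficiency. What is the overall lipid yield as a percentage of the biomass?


Y = lipid_content * extraction_eff * 100
= 0.4729 * 0.9604 * 100
= 45.4173%

45.4173%


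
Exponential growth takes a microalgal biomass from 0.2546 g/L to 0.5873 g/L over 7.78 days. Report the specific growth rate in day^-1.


mu = ln(X2/X1) / dt
= ln(0.5873/0.2546) / 7.78
= 0.1074 per day

0.1074 per day


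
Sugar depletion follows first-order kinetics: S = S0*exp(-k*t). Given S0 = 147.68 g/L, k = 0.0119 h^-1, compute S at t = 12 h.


S = S0 * exp(-k * t)
S = 147.68 * exp(-0.0119 * 12)
S = 128.0278 g/L

128.0278 g/L


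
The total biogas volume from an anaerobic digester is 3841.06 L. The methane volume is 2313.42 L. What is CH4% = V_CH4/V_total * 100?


CH4% = V_CH4 / V_total * 100
= 2313.42 / 3841.06 * 100
= 60.2287%

60.2287%


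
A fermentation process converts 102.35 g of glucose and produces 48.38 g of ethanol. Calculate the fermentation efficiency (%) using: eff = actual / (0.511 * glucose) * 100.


Fermentation efficiency = (actual / (0.511 * glucose)) * 100
= (48.38 / (0.511 * 102.35)) * 100
= 92.5033%

92.5033%


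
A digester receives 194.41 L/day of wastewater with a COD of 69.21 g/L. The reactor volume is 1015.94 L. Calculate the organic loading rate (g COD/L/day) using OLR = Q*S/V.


OLR = Q * S / V
= 194.41 * 69.21 / 1015.94
= 13.2440 g/L/day

13.2440 g/L/day


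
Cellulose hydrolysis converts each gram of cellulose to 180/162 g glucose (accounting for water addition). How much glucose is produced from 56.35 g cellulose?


glucose = cellulose * 180/162
= 56.35 * 180/162
= 62.6111 g

62.6111 g


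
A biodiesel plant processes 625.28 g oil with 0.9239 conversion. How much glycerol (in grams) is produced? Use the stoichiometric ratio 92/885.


glycerol = oil * conv * (92/885)
= 625.28 * 0.9239 * 92 / 885
= 60.0543 g

60.0543 g


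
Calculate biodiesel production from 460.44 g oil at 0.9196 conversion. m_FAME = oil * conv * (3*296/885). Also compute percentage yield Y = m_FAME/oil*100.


m_FAME = oil * conv * (3 * 296 / 885) = oil * conv * (888/885)
= 460.44 * 0.9196 * 888 / 885
= 424.8559 g
Y = m_FAME / oil * 100 = conv * (888/885) * 100
= 0.9196 * 888 / 885 * 100
= 92.27%

424.8559 g FAME; Y = 92.27%


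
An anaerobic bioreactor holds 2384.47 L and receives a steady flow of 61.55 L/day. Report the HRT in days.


HRT = V / Q
= 2384.47 / 61.55
= 38.7404 days

38.7404 days


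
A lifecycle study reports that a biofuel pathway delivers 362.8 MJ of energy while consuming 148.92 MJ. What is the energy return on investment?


EROI = E_out / E_in
= 362.8 / 148.92
= 2.4362

2.4362


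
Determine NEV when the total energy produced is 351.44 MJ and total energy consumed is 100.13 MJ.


NEV = E_out - E_in
= 351.44 - 100.13
= 251.3100 MJ

251.3100 MJ


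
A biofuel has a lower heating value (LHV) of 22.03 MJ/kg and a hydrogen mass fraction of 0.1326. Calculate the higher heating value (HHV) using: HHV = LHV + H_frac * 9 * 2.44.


HHV = LHV + H_frac * 9 * 2.44
= 22.03 + 0.1326 * 9 * 2.44
= 24.9419 MJ/kg

24.9419 MJ/kg


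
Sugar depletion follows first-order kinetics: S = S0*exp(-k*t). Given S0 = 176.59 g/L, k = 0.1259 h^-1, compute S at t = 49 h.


S = S0 * exp(-k * t)
S = 176.59 * exp(-0.1259 * 49)
S = 0.3696 g/L

0.3696 g/L


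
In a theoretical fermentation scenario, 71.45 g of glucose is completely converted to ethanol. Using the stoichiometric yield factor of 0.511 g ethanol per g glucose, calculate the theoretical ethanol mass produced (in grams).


Theoretical ethanol yield: m_EtOH = 0.511 * m_glucose
m_EtOH = 0.511 * 71.45 = 36.5110 g

36.5110 g


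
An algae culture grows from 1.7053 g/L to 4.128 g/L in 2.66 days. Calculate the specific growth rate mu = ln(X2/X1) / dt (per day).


mu = ln(X2/X1) / dt
= ln(4.128/1.7053) / 2.66
= 0.3324 per day

0.3324 per day


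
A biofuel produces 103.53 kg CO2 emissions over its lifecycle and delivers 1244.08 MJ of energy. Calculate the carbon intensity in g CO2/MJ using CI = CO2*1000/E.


CI = CO2 * 1000 / E
= 103.53 * 1000 / 1244.08
= 83.2181 g CO2/MJ

83.2181 g CO2/MJ


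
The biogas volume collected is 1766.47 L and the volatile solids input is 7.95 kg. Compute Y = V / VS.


Y = V / VS
= 1766.47 / 7.95
= 222.1975 L/kg VS

222.1975 L/kg VS


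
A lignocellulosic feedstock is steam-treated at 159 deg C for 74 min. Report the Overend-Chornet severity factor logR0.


logR0 = log10(t * exp((T - 100) / 14.75))
= log10(74 * exp((159 - 100) / 14.75))
= 3.6064

3.6064


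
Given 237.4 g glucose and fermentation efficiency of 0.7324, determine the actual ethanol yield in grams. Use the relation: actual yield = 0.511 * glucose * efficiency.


Actual ethanol: m = 0.511 * 237.4 * 0.7324
m = 88.8485 g

88.8485 g


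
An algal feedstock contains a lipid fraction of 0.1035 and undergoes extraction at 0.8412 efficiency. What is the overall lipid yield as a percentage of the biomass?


Y = lipid_content * extraction_eff * 100
= 0.1035 * 0.8412 * 100
= 8.7064%

8.7064%


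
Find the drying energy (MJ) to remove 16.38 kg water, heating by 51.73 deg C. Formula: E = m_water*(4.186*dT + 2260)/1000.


E = m_water * (4.186 * dT + 2260) / 1000
= 16.38 * (4.186 * 51.73 + 2260) / 1000
= 40.5658 MJ

40.5658 MJ


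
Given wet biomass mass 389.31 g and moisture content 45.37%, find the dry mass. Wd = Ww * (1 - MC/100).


Wd = Ww * (1 - MC/100)
= 389.31 * (1 - 45.37/100)
= 212.6801 g

212.6801 g


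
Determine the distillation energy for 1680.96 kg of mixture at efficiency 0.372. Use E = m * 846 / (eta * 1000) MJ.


E = m * 846 / (eta * 1000)
= 1680.96 * 846 / (0.372 * 1000)
= 3822.8284 MJ

3822.8284 MJ


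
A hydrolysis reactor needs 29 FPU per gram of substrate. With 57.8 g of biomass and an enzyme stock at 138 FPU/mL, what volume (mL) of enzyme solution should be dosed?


V = dosage * m_sub / activity
V = 29 * 57.8 / 138
V = 12.1464 mL

12.1464 mL


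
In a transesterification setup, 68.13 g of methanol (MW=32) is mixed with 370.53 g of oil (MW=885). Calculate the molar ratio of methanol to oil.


Molar ratio = n_MeOH / n_oil = (MeOH/32) / (oil/885) = (MeOH * 885) / (32 * oil)
= (68.13 * 885) / (32 * 370.53)
= 5.0852

5.0852


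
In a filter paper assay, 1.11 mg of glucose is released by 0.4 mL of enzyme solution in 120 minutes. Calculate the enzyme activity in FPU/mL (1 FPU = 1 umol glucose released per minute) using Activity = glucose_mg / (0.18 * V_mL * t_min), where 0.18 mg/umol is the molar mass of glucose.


Activity = glucose_mg / (0.18 mg/umol * V_mL * t_min)
= 1.11 / (0.18 * 0.4 * 120)
= 0.1285 FPU/mL

0.1285 FPU/mL


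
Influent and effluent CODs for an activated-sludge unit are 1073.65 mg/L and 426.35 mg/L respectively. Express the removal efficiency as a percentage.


eta = (COD_in - COD_out) / COD_in * 100
= (1073.65 - 426.35) / 1073.65 * 100
= 60.2897%

60.2897%


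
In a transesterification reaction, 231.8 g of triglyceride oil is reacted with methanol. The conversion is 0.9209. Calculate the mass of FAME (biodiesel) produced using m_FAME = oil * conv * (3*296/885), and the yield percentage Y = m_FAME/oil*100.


m_FAME = oil * conv * (3 * 296 / 885) = oil * conv * (888/885)
= 231.8 * 0.9209 * 888 / 885
= 214.1882 g
Y = m_FAME / oil * 100 = conv * (888/885) * 100
= 0.9209 * 888 / 885 * 100
= 92.40%

214.1882 g FAME; Y = 92.40%


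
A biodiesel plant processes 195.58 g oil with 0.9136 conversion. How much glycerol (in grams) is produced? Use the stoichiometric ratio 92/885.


glycerol = oil * conv * (92/885)
= 195.58 * 0.9136 * 92 / 885
= 18.5748 g

18.5748 g


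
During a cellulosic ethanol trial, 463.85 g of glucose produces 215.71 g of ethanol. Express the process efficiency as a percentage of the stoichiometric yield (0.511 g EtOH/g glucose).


Fermentation efficiency = (actual / (0.511 * glucose)) * 100
= (215.71 / (0.511 * 463.85)) * 100
= 91.0064%

91.0064%


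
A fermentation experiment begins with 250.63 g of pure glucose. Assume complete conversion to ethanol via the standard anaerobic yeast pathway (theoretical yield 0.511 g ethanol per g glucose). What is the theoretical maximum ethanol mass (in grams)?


Theoretical ethanol yield: m_EtOH = 0.511 * m_glucose
m_EtOH = 0.511 * 250.63 = 128.0719 g

128.0719 g


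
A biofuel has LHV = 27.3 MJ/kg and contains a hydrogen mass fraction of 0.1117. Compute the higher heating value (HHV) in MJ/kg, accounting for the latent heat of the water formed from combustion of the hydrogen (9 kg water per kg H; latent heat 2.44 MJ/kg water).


HHV = LHV + H_frac * 9 * 2.44
= 27.3 + 0.1117 * 9 * 2.44
= 29.7529 MJ/kg

29.7529 MJ/kg


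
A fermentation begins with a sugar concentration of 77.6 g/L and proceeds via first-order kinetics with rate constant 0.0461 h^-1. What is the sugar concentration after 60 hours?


S = S0 * exp(-k * t)
S = 77.6 * exp(-0.0461 * 60)
S = 4.8821 g/L

4.8821 g/L


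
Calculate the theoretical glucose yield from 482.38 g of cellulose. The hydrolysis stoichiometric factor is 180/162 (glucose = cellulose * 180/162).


glucose = cellulose * 180/162
= 482.38 * 180/162
= 535.9778 g

535.9778 g


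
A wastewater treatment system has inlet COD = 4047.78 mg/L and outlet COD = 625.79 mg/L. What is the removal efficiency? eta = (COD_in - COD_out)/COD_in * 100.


eta = (COD_in - COD_out) / COD_in * 100
= (4047.78 - 625.79) / 4047.78 * 100
= 84.5399%

84.5399%


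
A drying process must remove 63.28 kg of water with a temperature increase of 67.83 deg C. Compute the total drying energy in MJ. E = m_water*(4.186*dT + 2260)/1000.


E = m_water * (4.186 * dT + 2260) / 1000
= 63.28 * (4.186 * 67.83 + 2260) / 1000
= 160.9803 MJ

160.9803 MJ


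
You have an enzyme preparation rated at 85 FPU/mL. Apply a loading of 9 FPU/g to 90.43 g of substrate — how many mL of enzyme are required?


V = dosage * m_sub / activity
V = 9 * 90.43 / 85
V = 9.5749 mL

9.5749 mL


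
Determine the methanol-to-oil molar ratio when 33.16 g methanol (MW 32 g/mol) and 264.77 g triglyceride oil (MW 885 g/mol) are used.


Molar ratio = n_MeOH / n_oil = (MeOH/32) / (oil/885) = (MeOH * 885) / (32 * oil)
= (33.16 * 885) / (32 * 264.77)
= 3.4637

3.4637


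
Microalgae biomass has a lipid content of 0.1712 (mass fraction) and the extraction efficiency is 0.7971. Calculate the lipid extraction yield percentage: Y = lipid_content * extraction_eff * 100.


Y = lipid_content * extraction_eff * 100
= 0.1712 * 0.7971 * 100
= 13.6464%

13.6464%


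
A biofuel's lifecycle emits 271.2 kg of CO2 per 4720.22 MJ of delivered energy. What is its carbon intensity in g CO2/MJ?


CI = CO2 * 1000 / E
= 271.2 * 1000 / 4720.22
= 57.4549 g CO2/MJ

57.4549 g CO2/MJ


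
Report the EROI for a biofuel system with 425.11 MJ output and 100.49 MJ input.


EROI = E_out / E_in
= 425.11 / 100.49
= 4.2304

4.2304


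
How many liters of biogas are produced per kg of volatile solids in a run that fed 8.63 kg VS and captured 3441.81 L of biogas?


Y = V / VS
= 3441.81 / 8.63
= 398.8192 L/kg VS

398.8192 L/kg VS


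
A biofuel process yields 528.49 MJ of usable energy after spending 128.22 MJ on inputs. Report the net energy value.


NEV = E_out - E_in
= 528.49 - 128.22
= 400.2700 MJ

400.2700 MJ


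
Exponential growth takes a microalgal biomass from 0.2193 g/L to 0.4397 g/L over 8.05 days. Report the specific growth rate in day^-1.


mu = ln(X2/X1) / dt
= ln(0.4397/0.2193) / 8.05
= 0.0864 per day

0.0864 per day


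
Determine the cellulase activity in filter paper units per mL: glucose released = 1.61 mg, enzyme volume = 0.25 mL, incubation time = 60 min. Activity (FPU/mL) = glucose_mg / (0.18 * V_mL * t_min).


Activity = glucose_mg / (0.18 mg/umol * V_mL * t_min)
= 1.61 / (0.18 * 0.25 * 60)
= 0.5963 FPU/mL

0.5963 FPU/mL


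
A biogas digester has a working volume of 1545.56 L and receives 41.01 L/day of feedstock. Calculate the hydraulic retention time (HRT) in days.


HRT = V / Q
= 1545.56 / 41.01
= 37.6874 days

37.6874 days


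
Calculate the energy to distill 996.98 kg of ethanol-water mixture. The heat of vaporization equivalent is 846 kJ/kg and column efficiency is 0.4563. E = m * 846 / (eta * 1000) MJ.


E = m * 846 / (eta * 1000)
= 996.98 * 846 / (0.4563 * 1000)
= 1848.4442 MJ

1848.4442 MJ


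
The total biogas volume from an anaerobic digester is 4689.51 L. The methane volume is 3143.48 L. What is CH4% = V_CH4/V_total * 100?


CH4% = V_CH4 / V_total * 100
= 3143.48 / 4689.51 * 100
= 67.0322%

67.0322%


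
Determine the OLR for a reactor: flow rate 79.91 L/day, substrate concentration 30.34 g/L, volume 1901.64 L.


OLR = Q * S / V
= 79.91 * 30.34 / 1901.64
= 1.2749 g/L/day

1.2749 g/L/day


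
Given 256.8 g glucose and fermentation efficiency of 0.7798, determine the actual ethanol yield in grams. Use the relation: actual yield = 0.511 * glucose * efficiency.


Actual ethanol: m = 0.511 * 256.8 * 0.7798
m = 102.3291 g

102.3291 g


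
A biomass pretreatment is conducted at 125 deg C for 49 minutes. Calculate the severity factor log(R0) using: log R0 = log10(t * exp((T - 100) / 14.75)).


logR0 = log10(t * exp((T - 100) / 14.75))
= log10(49 * exp((125 - 100) / 14.75))
= 2.4263

2.4263


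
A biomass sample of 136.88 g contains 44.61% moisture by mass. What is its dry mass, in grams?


Wd = Ww * (1 - MC/100)
= 136.88 * (1 - 44.61/100)
= 75.8178 g

75.8178 g


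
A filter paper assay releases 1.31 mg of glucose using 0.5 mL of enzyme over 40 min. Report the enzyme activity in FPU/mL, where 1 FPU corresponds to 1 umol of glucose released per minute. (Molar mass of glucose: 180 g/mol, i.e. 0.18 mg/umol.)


Activity = glucose_mg / (0.18 mg/umol * V_mL * t_min)
= 1.31 / (0.18 * 0.5 * 40)
= 0.3639 FPU/mL

0.3639 FPU/mL


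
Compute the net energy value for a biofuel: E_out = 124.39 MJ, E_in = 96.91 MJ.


NEV = E_out - E_in
= 124.39 - 96.91
= 27.4800 MJ

27.4800 MJ


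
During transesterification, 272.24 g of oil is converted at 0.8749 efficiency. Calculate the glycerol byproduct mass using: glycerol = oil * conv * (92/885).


glycerol = oil * conv * (92/885)
= 272.24 * 0.8749 * 92 / 885
= 24.7602 g

24.7602 g


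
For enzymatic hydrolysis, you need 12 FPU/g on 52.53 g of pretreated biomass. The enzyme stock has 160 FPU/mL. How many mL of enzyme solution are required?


V = dosage * m_sub / activity
V = 12 * 52.53 / 160
V = 3.9398 mL

3.9398 mL


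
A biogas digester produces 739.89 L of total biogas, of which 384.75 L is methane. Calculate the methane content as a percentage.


CH4% = V_CH4 / V_total * 100
= 384.75 / 739.89 * 100
= 52.0010%

52.0010%


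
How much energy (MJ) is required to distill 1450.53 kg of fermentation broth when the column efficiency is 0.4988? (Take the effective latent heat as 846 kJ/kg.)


E = m * 846 / (eta * 1000)
= 1450.53 * 846 / (0.4988 * 1000)
= 2460.2012 MJ

2460.2012 MJ


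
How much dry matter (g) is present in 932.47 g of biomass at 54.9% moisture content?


Wd = Ww * (1 - MC/100)
= 932.47 * (1 - 54.9/100)
= 420.5440 g

420.5440 g


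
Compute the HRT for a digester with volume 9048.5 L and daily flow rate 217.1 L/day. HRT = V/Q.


HRT = V / Q
= 9048.5 / 217.1
= 41.6789 days

41.6789 days


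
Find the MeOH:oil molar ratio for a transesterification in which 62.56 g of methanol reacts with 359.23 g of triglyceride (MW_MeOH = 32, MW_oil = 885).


Molar ratio = n_MeOH / n_oil = (MeOH/32) / (oil/885) = (MeOH * 885) / (32 * oil)
= (62.56 * 885) / (32 * 359.23)
= 4.8163

4.8163


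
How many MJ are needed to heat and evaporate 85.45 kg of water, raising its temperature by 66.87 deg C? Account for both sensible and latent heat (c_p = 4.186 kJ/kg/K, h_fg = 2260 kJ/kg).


E = m_water * (4.186 * dT + 2260) / 1000
= 85.45 * (4.186 * 66.87 + 2260) / 1000
= 217.0360 MJ

217.0360 MJ


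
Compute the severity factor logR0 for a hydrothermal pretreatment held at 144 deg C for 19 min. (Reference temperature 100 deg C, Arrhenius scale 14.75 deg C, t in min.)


logR0 = log10(t * exp((T - 100) / 14.75))
= log10(19 * exp((144 - 100) / 14.75))
= 2.5743

2.5743


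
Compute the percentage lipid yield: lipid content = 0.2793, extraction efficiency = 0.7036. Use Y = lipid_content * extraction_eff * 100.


Y = lipid_content * extraction_eff * 100
= 0.2793 * 0.7036 * 100
= 19.6515%

19.6515%


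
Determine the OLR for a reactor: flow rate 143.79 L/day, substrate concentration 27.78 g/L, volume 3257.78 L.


OLR = Q * S / V
= 143.79 * 27.78 / 3257.78
= 1.2261 g/L/day

1.2261 g/L/day


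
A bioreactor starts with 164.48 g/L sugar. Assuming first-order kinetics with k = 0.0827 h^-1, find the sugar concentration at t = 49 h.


S = S0 * exp(-k * t)
S = 164.48 * exp(-0.0827 * 49)
S = 2.8590 g/L

2.8590 g/L


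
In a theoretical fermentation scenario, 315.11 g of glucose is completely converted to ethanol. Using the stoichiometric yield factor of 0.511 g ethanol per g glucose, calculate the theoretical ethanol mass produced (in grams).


Theoretical ethanol yield: m_EtOH = 0.511 * m_glucose
m_EtOH = 0.511 * 315.11 = 161.0212 g

161.0212 g


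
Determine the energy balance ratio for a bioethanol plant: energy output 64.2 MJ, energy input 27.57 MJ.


EROI = E_out / E_in
= 64.2 / 27.57
= 2.3286

2.3286


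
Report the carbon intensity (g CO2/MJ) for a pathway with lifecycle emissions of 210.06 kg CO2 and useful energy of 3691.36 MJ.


CI = CO2 * 1000 / E
= 210.06 * 1000 / 3691.36
= 56.9059 g CO2/MJ

56.9059 g CO2/MJ


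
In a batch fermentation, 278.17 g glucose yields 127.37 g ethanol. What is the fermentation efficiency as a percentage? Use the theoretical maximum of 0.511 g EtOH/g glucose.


Fermentation efficiency = (actual / (0.511 * glucose)) * 100
= (127.37 / (0.511 * 278.17)) * 100
= 89.6058%

89.6058%


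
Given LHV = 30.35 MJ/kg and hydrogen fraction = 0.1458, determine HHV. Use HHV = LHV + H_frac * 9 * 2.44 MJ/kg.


HHV = LHV + H_frac * 9 * 2.44
= 30.35 + 0.1458 * 9 * 2.44
= 33.5518 MJ/kg

33.5518 MJ/kg


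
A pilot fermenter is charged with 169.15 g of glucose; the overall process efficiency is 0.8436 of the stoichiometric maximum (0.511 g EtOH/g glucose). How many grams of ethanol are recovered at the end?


Actual ethanol: m = 0.511 * 169.15 * 0.8436
m = 72.9171 g

72.9171 g


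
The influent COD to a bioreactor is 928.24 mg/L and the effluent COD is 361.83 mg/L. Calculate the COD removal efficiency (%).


eta = (COD_in - COD_out) / COD_in * 100
= (928.24 - 361.83) / 928.24 * 100
= 61.0198%

61.0198%


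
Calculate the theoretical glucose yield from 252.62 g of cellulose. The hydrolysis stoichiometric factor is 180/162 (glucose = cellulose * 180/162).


glucose = cellulose * 180/162
= 252.62 * 180/162
= 280.6889 g

280.6889 g


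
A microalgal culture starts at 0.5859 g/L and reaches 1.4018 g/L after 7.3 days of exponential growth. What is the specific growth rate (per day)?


mu = ln(X2/X1) / dt
= ln(1.4018/0.5859) / 7.3
= 0.1195 per day

0.1195 per day


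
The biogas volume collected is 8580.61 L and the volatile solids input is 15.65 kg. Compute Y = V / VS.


Y = V / VS
= 8580.61 / 15.65
= 548.2818 L/kg VS

548.2818 L/kg VS


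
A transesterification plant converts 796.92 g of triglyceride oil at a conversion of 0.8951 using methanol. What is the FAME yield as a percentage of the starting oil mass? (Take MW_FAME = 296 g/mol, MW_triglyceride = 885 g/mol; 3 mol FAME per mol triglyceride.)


m_FAME = oil * conv * (3 * 296 / 885) = oil * conv * (888/885)
= 796.92 * 0.8951 * 888 / 885
= 715.7411 g
Y = m_FAME / oil * 100 = conv * (888/885) * 100
= 0.8951 * 888 / 885 * 100
= 89.81%

89.81%


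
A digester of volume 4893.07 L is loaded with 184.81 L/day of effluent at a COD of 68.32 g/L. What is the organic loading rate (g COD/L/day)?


OLR = Q * S / V
= 184.81 * 68.32 / 4893.07
= 2.5804 g/L/day

2.5804 g/L/day


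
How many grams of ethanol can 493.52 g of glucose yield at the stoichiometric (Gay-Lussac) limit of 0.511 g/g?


Theoretical ethanol yield: m_EtOH = 0.511 * m_glucose
m_EtOH = 0.511 * 493.52 = 252.1887 g

252.1887 g


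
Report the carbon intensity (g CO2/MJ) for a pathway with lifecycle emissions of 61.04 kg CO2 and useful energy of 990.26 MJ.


CI = CO2 * 1000 / E
= 61.04 * 1000 / 990.26
= 61.6404 g CO2/MJ

61.6404 g CO2/MJ


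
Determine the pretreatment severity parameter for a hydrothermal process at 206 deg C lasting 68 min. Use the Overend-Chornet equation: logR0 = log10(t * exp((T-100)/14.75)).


logR0 = log10(t * exp((T - 100) / 14.75))
= log10(68 * exp((206 - 100) / 14.75))
= 4.9535

4.9535


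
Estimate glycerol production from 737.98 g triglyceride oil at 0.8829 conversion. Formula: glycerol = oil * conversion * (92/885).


glycerol = oil * conv * (92/885)
= 737.98 * 0.8829 * 92 / 885
= 67.7331 g

67.7331 g


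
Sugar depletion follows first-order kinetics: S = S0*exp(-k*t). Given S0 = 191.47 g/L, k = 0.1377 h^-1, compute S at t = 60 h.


S = S0 * exp(-k * t)
S = 191.47 * exp(-0.1377 * 60)
S = 0.0494 g/L

0.0494 g/L


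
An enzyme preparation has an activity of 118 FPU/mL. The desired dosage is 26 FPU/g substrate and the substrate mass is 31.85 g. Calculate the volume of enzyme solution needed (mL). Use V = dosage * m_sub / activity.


V = dosage * m_sub / activity
V = 26 * 31.85 / 118
V = 7.0178 mL

7.0178 mL


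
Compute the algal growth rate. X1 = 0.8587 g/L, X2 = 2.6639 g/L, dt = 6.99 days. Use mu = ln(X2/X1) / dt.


mu = ln(X2/X1) / dt
= ln(2.6639/0.8587) / 6.99
= 0.1620 per day

0.1620 per day


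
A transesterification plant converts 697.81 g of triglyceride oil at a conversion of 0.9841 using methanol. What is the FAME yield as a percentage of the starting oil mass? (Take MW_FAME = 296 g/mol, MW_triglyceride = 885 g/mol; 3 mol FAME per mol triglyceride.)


m_FAME = oil * conv * (3 * 296 / 885) = oil * conv * (888/885)
= 697.81 * 0.9841 * 888 / 885
= 689.0427 g
Y = m_FAME / oil * 100 = conv * (888/885) * 100
= 0.9841 * 888 / 885 * 100
= 98.74%

98.74%


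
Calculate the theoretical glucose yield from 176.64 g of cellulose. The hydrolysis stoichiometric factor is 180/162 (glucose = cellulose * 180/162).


glucose = cellulose * 180/162
= 176.64 * 180/162
= 196.2667 g

196.2667 g


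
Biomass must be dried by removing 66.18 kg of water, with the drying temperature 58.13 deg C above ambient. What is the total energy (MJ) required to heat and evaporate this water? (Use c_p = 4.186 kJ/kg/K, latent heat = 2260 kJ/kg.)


E = m_water * (4.186 * dT + 2260) / 1000
= 66.18 * (4.186 * 58.13 + 2260) / 1000
= 165.6705 MJ

165.6705 MJ


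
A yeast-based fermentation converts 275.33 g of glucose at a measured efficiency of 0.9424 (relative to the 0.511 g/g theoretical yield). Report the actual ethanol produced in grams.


Actual ethanol: m = 0.511 * 275.33 * 0.9424
m = 132.5897 g

132.5897 g


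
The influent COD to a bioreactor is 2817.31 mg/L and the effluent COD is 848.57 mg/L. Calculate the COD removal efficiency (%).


eta = (COD_in - COD_out) / COD_in * 100
= (2817.31 - 848.57) / 2817.31 * 100
= 69.8801%

69.8801%


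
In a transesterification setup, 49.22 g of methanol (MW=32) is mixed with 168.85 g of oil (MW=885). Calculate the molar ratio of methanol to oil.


Molar ratio = n_MeOH / n_oil = (MeOH/32) / (oil/885) = (MeOH * 885) / (32 * oil)
= (49.22 * 885) / (32 * 168.85)
= 8.0618

8.0618


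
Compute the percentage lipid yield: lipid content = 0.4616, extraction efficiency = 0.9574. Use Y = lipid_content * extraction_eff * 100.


Y = lipid_content * extraction_eff * 100
= 0.4616 * 0.9574 * 100
= 44.1936%

44.1936%


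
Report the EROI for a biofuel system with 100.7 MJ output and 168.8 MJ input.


EROI = E_out / E_in
= 100.7 / 168.8
= 0.5966

0.5966


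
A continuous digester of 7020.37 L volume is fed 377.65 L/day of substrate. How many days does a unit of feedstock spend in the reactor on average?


HRT = V / Q
= 7020.37 / 377.65
= 18.5896 days

18.5896 days


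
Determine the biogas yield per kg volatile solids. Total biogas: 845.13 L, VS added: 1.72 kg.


Y = V / VS
= 845.13 / 1.72
= 491.3547 L/kg VS

491.3547 L/kg VS


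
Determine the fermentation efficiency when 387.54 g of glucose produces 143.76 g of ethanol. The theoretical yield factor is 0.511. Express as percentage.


Fermentation efficiency = (actual / (0.511 * glucose)) * 100
= (143.76 / (0.511 * 387.54)) * 100
= 72.5940%

72.5940%


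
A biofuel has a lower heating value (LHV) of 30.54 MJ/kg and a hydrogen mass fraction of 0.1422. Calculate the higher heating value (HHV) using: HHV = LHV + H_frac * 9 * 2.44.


HHV = LHV + H_frac * 9 * 2.44
= 30.54 + 0.1422 * 9 * 2.44
= 33.6627 MJ/kg

33.6627 MJ/kg


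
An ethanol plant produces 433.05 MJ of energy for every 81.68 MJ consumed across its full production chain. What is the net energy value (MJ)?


NEV = E_out - E_in
= 433.05 - 81.68
= 351.3700 MJ

351.3700 MJ


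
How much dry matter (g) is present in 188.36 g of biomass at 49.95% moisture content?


Wd = Ww * (1 - MC/100)
= 188.36 * (1 - 49.95/100)
= 94.2742 g

94.2742 g


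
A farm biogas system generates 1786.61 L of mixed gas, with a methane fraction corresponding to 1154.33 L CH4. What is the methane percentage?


CH4% = V_CH4 / V_total * 100
= 1154.33 / 1786.61 * 100
= 64.6101%

64.6101%


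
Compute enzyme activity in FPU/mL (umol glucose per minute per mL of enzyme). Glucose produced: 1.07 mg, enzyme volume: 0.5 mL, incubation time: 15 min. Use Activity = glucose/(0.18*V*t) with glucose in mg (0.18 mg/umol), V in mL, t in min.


Activity = glucose_mg / (0.18 mg/umol * V_mL * t_min)
= 1.07 / (0.18 * 0.5 * 15)
= 0.7926 FPU/mL

0.7926 FPU/mL


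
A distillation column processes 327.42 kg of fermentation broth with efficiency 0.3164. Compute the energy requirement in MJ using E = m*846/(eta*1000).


E = m * 846 / (eta * 1000)
= 327.42 * 846 / (0.3164 * 1000)
= 875.4656 MJ

875.4656 MJ


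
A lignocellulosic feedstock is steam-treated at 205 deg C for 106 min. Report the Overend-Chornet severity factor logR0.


logR0 = log10(t * exp((T - 100) / 14.75))
= log10(106 * exp((205 - 100) / 14.75))
= 5.1169

5.1169


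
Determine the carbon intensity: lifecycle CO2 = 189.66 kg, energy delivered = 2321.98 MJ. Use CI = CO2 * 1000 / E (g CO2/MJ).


CI = CO2 * 1000 / E
= 189.66 * 1000 / 2321.98
= 81.6803 g CO2/MJ

81.6803 g CO2/MJ


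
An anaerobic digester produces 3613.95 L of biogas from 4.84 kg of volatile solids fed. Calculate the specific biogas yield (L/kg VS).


Y = V / VS
= 3613.95 / 4.84
= 746.6839 L/kg VS

746.6839 L/kg VS


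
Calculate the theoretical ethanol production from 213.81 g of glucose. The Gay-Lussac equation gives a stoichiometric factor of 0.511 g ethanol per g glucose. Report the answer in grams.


Theoretical ethanol yield: m_EtOH = 0.511 * m_glucose
m_EtOH = 0.511 * 213.81 = 109.2569 g

109.2569 g


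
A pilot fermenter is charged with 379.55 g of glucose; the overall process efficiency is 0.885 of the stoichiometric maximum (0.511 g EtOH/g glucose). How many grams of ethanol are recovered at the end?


Actual ethanol: m = 0.511 * 379.55 * 0.885
m = 171.6458 g

171.6458 g


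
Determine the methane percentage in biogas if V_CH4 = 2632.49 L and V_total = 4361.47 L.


CH4% = V_CH4 / V_total * 100
= 2632.49 / 4361.47 * 100
= 60.3579%

60.3579%


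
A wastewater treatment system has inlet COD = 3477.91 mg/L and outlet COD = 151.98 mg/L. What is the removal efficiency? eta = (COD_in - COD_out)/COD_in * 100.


eta = (COD_in - COD_out) / COD_in * 100
= (3477.91 - 151.98) / 3477.91 * 100
= 95.6301%

95.6301%


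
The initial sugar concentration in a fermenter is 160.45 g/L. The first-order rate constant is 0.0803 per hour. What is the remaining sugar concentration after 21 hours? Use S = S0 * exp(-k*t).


S = S0 * exp(-k * t)
S = 160.45 * exp(-0.0803 * 21)
S = 29.7159 g/L

29.7159 g/L


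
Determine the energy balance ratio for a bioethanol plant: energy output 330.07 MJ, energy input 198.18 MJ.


EROI = E_out / E_in
= 330.07 / 198.18
= 1.6655

1.6655


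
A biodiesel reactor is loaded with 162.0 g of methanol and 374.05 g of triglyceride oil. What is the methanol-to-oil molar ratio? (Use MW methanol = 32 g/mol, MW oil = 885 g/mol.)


Molar ratio = n_MeOH / n_oil = (MeOH/32) / (oil/885) = (MeOH * 885) / (32 * oil)
= (162.0 * 885) / (32 * 374.05)
= 11.9778

11.9778


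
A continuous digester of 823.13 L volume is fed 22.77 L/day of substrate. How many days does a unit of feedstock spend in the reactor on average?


HRT = V / Q
= 823.13 / 22.77
= 36.1498 days

36.1498 days


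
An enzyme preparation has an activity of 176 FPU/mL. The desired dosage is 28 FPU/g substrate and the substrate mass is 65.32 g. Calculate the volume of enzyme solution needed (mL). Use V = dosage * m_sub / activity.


V = dosage * m_sub / activity
V = 28 * 65.32 / 176
V = 10.3918 mL

10.3918 mL


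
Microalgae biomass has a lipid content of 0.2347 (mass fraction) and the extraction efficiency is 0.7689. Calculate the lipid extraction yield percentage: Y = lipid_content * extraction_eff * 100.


Y = lipid_content * extraction_eff * 100
= 0.2347 * 0.7689 * 100
= 18.0461%

18.0461%


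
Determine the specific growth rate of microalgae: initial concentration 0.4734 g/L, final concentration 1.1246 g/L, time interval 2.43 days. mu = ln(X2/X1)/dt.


mu = ln(X2/X1) / dt
= ln(1.1246/0.4734) / 2.43
= 0.3561 per day

0.3561 per day


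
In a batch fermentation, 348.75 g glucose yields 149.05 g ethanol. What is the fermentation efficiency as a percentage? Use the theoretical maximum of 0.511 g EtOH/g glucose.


Fermentation efficiency = (actual / (0.511 * glucose)) * 100
= (149.05 / (0.511 * 348.75)) * 100
= 83.6367%

83.6367%


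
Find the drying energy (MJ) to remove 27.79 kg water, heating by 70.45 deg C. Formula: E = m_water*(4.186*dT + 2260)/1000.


E = m_water * (4.186 * dT + 2260) / 1000
= 27.79 * (4.186 * 70.45 + 2260) / 1000
= 71.0008 MJ

71.0008 MJ


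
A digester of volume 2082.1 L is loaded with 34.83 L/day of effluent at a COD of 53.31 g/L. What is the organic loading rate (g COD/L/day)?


OLR = Q * S / V
= 34.83 * 53.31 / 2082.1
= 0.8918 g/L/day

0.8918 g/L/day


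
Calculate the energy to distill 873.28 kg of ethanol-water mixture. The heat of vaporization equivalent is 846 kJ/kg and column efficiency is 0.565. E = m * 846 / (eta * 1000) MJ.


E = m * 846 / (eta * 1000)
= 873.28 * 846 / (0.565 * 1000)
= 1307.6016 MJ

1307.6016 MJ


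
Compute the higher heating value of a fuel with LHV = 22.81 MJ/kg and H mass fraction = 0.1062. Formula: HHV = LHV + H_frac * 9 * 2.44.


HHV = LHV + H_frac * 9 * 2.44
= 22.81 + 0.1062 * 9 * 2.44
= 25.1422 MJ/kg

25.1422 MJ/kg


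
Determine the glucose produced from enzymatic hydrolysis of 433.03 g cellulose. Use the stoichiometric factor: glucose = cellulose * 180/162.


glucose = cellulose * 180/162
= 433.03 * 180/162
= 481.1444 g

481.1444 g


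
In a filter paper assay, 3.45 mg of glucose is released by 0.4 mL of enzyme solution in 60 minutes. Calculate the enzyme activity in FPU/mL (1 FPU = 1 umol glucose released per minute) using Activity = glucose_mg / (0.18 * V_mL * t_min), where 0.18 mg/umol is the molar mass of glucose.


Activity = glucose_mg / (0.18 mg/umol * V_mL * t_min)
= 3.45 / (0.18 * 0.4 * 60)
= 0.7986 FPU/mL

0.7986 FPU/mL


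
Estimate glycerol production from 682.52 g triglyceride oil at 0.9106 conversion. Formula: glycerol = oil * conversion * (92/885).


glycerol = oil * conv * (92/885)
= 682.52 * 0.9106 * 92 / 885
= 64.6082 g

64.6082 g


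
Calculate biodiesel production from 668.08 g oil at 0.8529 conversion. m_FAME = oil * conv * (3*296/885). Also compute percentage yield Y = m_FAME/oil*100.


m_FAME = oil * conv * (3 * 296 / 885) = oil * conv * (888/885)
= 668.08 * 0.8529 * 888 / 885
= 571.7370 g
Y = m_FAME / oil * 100 = conv * (888/885) * 100
= 0.8529 * 888 / 885 * 100
= 85.58%

571.7370 g FAME; Y = 85.58%


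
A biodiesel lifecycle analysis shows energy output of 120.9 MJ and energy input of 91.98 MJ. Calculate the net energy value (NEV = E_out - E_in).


NEV = E_out - E_in
= 120.9 - 91.98
= 28.9200 MJ

28.9200 MJ


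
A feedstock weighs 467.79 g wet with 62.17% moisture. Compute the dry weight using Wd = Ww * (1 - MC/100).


Wd = Ww * (1 - MC/100)
= 467.79 * (1 - 62.17/100)
= 176.9650 g

176.9650 g


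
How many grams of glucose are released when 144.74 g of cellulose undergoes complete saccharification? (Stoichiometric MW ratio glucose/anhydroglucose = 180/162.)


glucose = cellulose * 180/162
= 144.74 * 180/162
= 160.8222 g

160.8222 g


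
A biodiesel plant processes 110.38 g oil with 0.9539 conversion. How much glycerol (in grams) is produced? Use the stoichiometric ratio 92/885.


glycerol = oil * conv * (92/885)
= 110.38 * 0.9539 * 92 / 885
= 10.9456 g

10.9456 g
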